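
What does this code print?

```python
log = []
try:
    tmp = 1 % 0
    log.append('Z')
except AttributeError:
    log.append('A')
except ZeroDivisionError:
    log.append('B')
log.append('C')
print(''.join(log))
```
BC

ZeroDivisionError is caught by its specific handler, not AttributeError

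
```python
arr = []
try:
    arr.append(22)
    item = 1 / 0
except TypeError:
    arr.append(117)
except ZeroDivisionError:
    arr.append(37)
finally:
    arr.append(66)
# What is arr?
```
[22, 37, 66]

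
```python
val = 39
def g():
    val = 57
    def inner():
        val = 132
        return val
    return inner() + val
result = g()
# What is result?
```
189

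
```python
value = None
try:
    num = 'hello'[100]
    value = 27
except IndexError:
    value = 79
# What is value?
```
79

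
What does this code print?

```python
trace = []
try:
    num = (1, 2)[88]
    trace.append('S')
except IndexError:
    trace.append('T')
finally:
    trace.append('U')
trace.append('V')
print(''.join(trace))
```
TUV

finally always runs, even after exception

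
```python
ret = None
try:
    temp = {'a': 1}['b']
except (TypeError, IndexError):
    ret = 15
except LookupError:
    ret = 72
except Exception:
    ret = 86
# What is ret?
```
72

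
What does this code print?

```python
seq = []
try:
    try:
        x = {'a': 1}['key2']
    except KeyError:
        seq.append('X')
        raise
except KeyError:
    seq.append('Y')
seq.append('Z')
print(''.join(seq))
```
XYZ

raise without argument re-raises current exception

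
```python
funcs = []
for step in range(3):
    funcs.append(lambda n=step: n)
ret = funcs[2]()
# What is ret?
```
2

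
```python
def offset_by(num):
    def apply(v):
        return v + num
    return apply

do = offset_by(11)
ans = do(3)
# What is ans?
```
14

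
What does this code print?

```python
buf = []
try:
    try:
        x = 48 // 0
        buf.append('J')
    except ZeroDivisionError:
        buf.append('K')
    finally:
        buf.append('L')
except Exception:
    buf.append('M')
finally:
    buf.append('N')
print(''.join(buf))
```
KLN

Both finally blocks run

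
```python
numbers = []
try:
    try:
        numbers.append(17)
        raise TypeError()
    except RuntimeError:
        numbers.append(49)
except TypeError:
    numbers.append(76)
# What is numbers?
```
[17, 76]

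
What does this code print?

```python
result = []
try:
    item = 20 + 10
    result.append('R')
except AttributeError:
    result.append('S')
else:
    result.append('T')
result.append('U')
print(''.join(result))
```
RTU

else block runs when no exception occurs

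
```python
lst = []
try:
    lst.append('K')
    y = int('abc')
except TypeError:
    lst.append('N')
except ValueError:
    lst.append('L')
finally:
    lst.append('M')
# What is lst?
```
['K', 'L', 'M']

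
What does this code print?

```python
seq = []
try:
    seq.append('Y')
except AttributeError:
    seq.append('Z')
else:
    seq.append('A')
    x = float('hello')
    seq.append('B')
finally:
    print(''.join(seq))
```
YA

Try succeeds, else appends 'A', ValueError in else is uncaught, finally prints before exception propagates ('B' never appended)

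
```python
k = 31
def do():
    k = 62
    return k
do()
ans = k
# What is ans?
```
31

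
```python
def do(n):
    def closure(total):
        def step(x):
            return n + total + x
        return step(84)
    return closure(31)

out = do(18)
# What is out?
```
133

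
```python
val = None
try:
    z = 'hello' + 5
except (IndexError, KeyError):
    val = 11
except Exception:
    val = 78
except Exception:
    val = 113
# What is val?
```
78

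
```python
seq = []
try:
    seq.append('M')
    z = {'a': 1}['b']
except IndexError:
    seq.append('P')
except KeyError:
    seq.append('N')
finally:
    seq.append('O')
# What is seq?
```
['M', 'N', 'O']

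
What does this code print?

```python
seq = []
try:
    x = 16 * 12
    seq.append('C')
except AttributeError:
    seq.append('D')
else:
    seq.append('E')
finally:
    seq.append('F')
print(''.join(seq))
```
CEF

else runs before finally when no exception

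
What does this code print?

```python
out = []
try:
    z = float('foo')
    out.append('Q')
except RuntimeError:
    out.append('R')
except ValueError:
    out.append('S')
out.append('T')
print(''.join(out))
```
ST

ValueError is caught by its specific handler, not RuntimeError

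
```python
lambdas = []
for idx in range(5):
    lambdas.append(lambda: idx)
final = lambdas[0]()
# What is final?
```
4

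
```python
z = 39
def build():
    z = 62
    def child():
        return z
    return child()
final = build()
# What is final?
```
62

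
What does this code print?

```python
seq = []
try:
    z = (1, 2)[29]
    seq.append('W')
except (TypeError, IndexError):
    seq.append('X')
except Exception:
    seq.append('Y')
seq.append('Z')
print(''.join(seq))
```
XZ

IndexError matches tuple containing it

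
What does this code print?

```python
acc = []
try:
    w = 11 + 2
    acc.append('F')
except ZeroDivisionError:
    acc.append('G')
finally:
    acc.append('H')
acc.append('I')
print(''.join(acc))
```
FHI

finally runs after normal execution too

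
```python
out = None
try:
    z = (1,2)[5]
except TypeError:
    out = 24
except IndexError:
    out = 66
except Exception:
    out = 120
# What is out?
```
66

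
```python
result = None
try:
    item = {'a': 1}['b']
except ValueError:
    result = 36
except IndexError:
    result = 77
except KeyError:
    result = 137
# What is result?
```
137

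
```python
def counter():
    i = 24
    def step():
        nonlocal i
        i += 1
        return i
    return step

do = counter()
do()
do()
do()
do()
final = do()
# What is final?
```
29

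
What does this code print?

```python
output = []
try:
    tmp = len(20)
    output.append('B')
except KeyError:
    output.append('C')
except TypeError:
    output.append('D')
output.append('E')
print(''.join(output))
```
DE

TypeError is caught by its specific handler, not KeyError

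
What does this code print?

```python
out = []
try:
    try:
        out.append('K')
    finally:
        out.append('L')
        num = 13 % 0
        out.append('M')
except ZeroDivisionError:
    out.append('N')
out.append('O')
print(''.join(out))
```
KLNO

Exception in inner finally caught by outer except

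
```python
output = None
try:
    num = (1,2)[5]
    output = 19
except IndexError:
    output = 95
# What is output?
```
95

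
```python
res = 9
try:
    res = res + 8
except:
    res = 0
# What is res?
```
17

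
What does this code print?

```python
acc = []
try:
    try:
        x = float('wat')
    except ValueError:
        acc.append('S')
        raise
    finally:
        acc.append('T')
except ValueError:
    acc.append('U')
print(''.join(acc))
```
STU

finally runs before re-raised exception propagates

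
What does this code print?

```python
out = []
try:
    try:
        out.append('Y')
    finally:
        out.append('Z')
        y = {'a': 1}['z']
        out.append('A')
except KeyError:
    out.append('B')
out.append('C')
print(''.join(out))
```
YZBC

Exception in inner finally caught by outer except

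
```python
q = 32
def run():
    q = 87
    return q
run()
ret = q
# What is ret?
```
32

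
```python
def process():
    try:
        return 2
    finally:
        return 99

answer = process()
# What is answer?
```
99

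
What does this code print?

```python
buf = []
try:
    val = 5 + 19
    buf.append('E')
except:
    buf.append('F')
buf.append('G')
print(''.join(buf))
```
EG

No exception, try block completes normally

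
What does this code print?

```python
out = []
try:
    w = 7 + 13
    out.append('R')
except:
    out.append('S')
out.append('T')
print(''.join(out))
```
RT

No exception, try block completes normally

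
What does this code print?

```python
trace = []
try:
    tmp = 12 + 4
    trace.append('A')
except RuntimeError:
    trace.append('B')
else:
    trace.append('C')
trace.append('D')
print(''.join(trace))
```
ACD

else block runs when no exception occurs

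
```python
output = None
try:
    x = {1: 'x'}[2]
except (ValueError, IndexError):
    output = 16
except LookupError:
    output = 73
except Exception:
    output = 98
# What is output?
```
73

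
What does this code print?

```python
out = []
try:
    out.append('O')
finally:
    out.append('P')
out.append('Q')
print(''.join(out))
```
OPQ

try/finally without except, no exception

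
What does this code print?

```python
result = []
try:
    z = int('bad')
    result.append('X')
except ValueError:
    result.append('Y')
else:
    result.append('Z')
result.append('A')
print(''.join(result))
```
YA

else block skipped when exception is caught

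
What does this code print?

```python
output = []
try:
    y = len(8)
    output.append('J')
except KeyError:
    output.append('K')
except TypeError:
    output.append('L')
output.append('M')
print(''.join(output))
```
LM

TypeError is caught by its specific handler, not KeyError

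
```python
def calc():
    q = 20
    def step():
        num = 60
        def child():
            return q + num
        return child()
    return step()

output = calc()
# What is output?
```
80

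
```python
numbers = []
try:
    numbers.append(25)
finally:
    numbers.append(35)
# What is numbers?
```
[25, 35]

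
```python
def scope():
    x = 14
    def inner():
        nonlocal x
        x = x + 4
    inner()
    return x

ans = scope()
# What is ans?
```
18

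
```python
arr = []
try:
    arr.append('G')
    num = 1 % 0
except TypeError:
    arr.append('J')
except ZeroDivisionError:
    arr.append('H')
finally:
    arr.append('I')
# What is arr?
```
['G', 'H', 'I']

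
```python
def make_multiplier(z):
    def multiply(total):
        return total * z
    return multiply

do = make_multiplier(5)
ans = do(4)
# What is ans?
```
20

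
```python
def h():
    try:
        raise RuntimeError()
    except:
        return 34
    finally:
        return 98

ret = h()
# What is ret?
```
98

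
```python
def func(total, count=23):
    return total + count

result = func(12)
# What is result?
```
35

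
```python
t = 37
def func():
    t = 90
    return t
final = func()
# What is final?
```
90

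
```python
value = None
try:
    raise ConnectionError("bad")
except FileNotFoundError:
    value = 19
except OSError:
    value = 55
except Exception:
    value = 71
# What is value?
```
55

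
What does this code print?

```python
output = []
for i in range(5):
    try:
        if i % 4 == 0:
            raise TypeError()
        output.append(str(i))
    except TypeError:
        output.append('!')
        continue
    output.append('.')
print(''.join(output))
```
!1.2.3.!

continue in except skips rest of loop body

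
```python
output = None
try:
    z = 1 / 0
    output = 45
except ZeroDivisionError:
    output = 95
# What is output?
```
95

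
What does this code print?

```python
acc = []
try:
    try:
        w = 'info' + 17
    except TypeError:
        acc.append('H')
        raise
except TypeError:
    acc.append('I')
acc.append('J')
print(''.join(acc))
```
HIJ

raise without argument re-raises current exception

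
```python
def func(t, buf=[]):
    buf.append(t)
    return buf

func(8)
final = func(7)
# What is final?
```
[8, 7]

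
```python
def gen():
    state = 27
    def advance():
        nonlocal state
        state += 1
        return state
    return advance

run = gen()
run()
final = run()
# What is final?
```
29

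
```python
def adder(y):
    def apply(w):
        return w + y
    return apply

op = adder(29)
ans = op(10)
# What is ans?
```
39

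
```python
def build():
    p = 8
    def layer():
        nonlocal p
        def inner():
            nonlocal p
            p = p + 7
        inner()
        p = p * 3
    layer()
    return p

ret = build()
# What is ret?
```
45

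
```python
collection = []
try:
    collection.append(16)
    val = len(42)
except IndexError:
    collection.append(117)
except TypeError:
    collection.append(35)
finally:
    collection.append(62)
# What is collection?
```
[16, 35, 62]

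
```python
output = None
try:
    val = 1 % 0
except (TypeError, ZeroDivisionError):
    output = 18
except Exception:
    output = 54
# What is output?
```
18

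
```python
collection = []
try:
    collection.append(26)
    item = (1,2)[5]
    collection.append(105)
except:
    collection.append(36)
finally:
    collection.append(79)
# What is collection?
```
[26, 36, 79]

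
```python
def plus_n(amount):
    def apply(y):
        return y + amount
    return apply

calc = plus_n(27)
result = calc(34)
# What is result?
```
61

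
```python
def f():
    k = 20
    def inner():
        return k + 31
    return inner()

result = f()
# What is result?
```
51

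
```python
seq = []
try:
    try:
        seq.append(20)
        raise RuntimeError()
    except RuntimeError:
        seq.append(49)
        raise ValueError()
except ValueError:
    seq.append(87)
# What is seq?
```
[20, 49, 87]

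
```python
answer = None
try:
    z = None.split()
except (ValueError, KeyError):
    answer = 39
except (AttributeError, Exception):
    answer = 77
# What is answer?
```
77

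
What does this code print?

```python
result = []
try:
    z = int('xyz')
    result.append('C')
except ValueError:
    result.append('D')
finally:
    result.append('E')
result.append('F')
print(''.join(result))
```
DEF

finally always runs, even after exception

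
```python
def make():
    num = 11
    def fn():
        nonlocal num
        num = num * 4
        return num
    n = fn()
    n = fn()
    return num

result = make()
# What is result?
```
176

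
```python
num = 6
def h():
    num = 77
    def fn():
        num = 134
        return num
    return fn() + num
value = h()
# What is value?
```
211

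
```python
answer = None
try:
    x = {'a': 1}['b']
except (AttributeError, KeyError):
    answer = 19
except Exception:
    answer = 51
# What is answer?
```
19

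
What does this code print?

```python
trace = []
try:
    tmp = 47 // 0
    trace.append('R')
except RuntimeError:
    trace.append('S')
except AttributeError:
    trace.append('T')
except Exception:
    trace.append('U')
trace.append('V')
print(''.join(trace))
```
UV

ZeroDivisionError not specifically caught, falls to Exception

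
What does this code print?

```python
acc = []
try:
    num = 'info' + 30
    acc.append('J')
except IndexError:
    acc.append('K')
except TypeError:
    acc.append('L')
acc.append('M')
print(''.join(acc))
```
LM

TypeError is caught by its specific handler, not IndexError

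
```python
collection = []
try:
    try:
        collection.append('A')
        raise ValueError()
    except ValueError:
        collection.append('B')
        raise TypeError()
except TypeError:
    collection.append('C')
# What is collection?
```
['A', 'B', 'C']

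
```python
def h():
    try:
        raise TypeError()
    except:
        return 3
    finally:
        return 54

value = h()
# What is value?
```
54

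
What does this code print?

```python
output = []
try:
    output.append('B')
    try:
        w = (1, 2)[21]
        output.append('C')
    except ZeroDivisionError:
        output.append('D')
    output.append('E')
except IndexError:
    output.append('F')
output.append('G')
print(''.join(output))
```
BFG

Inner handler doesn't match, propagates to outer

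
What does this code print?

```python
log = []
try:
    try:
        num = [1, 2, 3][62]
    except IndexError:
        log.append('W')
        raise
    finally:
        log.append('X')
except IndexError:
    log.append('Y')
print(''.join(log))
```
WXY

finally runs before re-raised exception propagates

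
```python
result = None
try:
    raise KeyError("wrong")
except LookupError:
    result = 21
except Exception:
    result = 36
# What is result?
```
21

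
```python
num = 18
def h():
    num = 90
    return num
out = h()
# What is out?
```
90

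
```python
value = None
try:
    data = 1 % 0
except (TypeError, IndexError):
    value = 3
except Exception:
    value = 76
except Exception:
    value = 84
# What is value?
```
76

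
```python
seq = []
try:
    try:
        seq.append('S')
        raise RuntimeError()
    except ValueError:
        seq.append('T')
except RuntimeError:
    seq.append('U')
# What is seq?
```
['S', 'U']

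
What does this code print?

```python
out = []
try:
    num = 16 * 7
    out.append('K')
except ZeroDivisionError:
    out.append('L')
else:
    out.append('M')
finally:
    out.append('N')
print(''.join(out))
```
KMN

else runs before finally when no exception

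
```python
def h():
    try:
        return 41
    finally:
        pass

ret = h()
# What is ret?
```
41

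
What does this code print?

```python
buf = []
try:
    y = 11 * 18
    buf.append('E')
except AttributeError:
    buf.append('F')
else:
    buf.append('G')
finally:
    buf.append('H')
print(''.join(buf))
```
EGH

else runs before finally when no exception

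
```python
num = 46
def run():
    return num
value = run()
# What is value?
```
46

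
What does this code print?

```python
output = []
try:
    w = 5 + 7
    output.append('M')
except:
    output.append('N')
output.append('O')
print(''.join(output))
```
MO

No exception, try block completes normally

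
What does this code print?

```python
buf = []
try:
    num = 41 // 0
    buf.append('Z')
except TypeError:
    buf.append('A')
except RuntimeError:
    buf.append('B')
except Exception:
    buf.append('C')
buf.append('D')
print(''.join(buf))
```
CD

ZeroDivisionError not specifically caught, falls to Exception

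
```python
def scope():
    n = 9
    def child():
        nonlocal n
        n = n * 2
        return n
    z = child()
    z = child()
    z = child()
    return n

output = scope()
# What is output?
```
72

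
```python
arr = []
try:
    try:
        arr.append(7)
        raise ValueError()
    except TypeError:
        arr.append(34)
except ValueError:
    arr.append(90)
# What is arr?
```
[7, 90]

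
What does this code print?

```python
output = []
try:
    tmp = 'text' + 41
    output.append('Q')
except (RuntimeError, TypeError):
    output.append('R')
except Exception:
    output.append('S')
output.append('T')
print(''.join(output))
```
RT

TypeError matches tuple containing it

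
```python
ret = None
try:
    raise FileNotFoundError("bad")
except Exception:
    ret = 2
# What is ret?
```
2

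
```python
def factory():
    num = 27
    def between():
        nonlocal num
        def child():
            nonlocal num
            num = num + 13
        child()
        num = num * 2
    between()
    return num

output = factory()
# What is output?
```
80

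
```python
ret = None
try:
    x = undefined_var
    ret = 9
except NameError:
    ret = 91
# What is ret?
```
91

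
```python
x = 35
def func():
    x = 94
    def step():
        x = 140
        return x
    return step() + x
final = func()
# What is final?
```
234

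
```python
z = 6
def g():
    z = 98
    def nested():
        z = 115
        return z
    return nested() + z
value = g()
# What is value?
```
213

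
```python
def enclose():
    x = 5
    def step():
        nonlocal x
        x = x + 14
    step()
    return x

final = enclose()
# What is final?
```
19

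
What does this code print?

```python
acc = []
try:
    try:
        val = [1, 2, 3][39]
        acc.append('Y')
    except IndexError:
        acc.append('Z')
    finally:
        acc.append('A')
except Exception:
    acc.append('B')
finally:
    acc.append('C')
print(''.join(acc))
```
ZAC

Both finally blocks run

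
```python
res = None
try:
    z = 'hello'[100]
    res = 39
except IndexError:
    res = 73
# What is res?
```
73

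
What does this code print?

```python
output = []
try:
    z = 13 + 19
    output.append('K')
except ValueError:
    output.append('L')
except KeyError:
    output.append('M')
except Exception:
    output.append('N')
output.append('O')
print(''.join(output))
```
KO

No exception, try block completes normally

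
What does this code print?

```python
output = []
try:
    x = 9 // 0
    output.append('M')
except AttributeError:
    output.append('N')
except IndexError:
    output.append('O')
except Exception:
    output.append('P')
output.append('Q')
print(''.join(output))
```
PQ

ZeroDivisionError not specifically caught, falls to Exception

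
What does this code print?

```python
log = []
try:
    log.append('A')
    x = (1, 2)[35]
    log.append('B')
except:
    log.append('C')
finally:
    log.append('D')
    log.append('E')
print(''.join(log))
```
ACDE

Code before exception runs, then except, then all of finally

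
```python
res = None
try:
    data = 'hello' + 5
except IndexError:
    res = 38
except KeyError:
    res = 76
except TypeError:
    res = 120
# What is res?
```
120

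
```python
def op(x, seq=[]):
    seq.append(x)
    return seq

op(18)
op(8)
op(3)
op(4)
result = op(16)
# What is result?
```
[18, 8, 3, 4, 16]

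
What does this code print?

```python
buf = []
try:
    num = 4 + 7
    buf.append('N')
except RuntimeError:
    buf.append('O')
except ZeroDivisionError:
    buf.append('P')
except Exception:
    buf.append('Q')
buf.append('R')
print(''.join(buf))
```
NR

No exception, try block completes normally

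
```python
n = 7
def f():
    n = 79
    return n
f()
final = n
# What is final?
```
7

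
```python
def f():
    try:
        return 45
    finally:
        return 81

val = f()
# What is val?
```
81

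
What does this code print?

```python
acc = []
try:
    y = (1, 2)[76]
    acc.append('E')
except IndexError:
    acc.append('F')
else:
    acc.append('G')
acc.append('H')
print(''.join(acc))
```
FH

else block skipped when exception is caught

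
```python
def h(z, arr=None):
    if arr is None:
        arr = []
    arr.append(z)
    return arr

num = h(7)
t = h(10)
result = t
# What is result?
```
[10]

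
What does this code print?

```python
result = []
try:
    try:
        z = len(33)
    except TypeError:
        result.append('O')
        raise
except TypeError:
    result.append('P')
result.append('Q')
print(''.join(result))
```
OPQ

raise without argument re-raises current exception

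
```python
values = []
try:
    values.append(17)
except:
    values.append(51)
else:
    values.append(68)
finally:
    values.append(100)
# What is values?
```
[17, 68, 100]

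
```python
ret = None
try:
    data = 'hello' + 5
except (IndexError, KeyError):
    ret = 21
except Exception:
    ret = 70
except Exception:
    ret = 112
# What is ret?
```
70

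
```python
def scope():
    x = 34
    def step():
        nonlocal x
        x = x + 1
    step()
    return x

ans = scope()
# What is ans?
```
35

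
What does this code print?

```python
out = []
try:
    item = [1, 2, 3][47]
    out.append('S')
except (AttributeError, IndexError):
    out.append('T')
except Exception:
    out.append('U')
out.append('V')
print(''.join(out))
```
TV

IndexError matches tuple containing it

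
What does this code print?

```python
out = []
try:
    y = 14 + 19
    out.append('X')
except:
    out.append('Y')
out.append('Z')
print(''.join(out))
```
XZ

No exception, try block completes normally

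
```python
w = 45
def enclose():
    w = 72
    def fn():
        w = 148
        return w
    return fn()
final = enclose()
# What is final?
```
148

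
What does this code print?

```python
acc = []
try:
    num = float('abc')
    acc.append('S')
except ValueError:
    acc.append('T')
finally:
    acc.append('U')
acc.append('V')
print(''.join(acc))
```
TUV

finally always runs, even after exception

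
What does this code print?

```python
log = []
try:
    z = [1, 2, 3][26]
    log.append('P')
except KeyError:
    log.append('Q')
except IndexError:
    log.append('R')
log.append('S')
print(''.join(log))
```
RS

IndexError is caught by its specific handler, not KeyError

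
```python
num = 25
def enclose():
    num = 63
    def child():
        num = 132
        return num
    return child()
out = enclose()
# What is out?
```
132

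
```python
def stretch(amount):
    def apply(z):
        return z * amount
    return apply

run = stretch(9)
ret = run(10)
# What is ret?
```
90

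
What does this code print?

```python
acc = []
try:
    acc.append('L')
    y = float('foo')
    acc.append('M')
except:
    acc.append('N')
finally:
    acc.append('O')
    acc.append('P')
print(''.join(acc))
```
LNOP

Code before exception runs, then except, then all of finally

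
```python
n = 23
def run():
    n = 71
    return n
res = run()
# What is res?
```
71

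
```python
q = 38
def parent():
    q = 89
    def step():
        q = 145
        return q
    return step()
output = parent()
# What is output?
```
145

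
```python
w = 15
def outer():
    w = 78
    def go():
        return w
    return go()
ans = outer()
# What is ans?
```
78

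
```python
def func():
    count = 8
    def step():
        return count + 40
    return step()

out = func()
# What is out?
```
48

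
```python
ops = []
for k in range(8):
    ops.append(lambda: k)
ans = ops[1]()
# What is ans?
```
7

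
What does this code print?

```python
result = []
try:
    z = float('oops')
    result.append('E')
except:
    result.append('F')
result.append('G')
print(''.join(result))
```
FG

Exception raised in try, caught by bare except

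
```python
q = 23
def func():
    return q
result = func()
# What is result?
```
23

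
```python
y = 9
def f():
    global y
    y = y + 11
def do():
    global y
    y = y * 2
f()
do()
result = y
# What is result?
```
40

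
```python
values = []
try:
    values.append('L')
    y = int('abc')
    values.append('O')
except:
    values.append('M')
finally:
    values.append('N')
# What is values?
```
['L', 'M', 'N']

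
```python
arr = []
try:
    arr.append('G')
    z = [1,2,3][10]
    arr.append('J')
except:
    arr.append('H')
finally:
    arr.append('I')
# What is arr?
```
['G', 'H', 'I']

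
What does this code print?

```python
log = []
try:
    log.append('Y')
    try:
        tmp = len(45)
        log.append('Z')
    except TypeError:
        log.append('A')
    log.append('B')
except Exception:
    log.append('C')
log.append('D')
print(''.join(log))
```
YABD

Inner exception caught by inner handler, outer continues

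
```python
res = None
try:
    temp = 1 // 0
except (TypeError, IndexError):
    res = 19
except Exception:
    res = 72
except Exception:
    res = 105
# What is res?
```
72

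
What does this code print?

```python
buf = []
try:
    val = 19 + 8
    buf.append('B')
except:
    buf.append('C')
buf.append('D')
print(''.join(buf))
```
BD

No exception, try block completes normally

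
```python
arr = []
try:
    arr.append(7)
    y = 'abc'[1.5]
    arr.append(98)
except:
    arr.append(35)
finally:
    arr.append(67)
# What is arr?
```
[7, 35, 67]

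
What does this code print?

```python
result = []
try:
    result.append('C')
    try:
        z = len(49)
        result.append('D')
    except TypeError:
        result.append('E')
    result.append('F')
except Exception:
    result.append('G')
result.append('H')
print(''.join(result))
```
CEFH

Inner exception caught by inner handler, outer continues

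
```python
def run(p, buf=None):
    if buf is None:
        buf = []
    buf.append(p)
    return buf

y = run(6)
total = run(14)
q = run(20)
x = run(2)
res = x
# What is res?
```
[2]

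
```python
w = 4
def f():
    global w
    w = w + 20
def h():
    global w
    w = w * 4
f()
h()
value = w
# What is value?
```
96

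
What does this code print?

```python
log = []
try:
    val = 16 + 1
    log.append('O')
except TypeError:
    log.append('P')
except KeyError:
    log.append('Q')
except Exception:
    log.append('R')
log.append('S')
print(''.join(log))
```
OS

No exception, try block completes normally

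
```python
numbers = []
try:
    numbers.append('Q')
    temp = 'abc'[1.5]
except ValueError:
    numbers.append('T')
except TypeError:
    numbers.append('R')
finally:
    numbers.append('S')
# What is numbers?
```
['Q', 'R', 'S']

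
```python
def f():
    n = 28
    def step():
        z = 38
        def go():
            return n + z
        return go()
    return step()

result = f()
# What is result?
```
66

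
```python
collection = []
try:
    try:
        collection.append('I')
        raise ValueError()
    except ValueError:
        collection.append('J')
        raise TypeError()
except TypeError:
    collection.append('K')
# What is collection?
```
['I', 'J', 'K']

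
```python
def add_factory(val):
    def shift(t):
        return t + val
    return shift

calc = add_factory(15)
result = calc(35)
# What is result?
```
50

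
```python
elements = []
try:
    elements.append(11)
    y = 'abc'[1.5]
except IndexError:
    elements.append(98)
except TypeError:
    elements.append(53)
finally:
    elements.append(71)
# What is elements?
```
[11, 53, 71]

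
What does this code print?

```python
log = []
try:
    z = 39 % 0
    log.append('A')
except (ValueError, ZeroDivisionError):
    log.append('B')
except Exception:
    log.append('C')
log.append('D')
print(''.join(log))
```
BD

ZeroDivisionError matches tuple containing it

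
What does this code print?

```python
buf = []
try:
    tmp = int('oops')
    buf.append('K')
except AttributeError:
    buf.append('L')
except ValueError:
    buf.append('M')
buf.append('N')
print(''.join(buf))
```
MN

ValueError is caught by its specific handler, not AttributeError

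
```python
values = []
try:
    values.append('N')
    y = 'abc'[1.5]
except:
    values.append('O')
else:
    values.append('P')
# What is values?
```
['N', 'O']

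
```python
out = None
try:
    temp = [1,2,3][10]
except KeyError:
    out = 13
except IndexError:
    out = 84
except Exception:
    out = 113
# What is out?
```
84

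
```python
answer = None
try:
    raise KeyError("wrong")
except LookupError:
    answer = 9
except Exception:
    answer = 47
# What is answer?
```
9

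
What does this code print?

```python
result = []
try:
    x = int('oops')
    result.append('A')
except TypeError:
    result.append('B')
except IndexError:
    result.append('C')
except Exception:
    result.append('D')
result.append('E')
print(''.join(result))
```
DE

ValueError not specifically caught, falls to Exception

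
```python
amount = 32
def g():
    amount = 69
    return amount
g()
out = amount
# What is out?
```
32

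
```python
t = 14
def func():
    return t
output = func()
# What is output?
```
14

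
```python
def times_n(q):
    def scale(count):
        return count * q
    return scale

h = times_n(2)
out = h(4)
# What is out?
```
8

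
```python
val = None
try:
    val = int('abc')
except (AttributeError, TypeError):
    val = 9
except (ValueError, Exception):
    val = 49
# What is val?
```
49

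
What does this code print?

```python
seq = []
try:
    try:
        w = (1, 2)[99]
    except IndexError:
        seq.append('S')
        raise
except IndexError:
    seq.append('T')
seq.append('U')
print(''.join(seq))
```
STU

raise without argument re-raises current exception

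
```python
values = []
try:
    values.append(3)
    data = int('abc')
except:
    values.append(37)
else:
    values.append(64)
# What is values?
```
[3, 37]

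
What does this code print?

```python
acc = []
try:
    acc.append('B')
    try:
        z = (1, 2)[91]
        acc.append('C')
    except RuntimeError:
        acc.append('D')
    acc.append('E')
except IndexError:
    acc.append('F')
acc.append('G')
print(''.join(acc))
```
BFG

Inner handler doesn't match, propagates to outer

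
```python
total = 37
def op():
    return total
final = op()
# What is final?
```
37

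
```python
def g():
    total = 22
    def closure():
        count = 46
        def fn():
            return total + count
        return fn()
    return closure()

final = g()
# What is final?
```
68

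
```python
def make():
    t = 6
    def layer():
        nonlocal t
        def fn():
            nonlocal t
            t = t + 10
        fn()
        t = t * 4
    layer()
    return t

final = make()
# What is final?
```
64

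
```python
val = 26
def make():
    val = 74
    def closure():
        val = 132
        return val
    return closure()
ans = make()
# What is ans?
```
132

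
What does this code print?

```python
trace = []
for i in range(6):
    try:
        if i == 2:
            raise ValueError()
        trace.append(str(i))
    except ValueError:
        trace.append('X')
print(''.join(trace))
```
01X345

Exception on i=2 caught, loop continues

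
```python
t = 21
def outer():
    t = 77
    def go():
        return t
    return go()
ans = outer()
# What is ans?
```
77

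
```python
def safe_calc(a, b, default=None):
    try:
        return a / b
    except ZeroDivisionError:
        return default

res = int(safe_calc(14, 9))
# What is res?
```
1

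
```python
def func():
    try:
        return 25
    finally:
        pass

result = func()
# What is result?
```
25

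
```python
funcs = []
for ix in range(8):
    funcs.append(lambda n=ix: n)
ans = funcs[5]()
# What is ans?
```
5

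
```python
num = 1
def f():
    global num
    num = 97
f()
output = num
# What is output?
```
97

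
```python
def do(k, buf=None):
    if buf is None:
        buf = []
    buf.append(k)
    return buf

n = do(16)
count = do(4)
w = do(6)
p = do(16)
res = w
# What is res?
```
[6]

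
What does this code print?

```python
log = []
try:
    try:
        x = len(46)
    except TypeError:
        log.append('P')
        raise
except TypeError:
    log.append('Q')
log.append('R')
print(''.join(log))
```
PQR

raise without argument re-raises current exception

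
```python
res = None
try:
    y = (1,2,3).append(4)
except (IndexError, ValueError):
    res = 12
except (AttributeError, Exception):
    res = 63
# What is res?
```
63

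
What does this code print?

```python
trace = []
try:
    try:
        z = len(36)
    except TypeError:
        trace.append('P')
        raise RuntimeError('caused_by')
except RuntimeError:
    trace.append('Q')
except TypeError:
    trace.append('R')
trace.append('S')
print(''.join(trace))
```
PQS

RuntimeError raised and caught, original TypeError not re-raised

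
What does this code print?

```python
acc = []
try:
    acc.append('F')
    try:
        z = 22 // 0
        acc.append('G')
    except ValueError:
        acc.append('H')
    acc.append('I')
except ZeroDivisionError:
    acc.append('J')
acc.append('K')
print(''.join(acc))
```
FJK

Inner handler doesn't match, propagates to outer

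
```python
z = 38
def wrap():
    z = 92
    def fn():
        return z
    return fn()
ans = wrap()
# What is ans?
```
92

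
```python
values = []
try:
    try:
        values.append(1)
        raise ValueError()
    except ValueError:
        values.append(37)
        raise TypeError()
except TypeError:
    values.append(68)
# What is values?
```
[1, 37, 68]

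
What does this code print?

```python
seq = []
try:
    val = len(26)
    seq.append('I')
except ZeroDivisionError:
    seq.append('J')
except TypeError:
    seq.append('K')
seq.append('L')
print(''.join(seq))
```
KL

TypeError is caught by its specific handler, not ZeroDivisionError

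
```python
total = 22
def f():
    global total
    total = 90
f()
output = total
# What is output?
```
90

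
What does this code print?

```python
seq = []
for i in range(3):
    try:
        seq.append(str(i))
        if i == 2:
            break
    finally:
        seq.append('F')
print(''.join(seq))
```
0F1F2F

finally runs even when breaking out of loop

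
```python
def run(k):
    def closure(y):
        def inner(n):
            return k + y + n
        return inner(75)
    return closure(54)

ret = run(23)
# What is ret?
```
152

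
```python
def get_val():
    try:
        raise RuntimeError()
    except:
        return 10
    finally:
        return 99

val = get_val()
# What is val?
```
99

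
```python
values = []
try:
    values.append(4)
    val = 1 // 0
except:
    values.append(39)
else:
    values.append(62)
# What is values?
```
[4, 39]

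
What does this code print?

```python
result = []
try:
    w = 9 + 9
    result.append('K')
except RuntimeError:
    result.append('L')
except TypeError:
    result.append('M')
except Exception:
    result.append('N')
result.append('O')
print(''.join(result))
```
KO

No exception, try block completes normally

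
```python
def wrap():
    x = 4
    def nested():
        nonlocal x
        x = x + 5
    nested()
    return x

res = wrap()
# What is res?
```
9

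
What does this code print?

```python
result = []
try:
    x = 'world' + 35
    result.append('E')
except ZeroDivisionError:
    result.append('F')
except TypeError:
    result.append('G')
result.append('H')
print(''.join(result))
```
GH

TypeError is caught by its specific handler, not ZeroDivisionError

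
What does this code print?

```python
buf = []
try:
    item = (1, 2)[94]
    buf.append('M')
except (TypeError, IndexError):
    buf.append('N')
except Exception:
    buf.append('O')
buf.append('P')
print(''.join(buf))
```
NP

IndexError matches tuple containing it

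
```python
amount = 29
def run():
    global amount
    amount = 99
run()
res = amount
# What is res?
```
99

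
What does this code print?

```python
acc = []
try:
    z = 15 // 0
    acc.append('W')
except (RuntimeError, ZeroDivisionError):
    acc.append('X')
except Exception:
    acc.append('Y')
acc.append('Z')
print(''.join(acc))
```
XZ

ZeroDivisionError matches tuple containing it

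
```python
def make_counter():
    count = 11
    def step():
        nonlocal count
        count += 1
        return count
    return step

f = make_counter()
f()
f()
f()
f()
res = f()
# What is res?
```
16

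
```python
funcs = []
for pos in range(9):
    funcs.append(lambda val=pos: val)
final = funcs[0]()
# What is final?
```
0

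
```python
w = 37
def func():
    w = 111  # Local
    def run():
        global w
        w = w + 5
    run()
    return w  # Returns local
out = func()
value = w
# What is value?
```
42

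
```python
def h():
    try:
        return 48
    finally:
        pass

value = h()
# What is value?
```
48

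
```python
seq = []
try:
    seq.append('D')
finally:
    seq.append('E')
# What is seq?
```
['D', 'E']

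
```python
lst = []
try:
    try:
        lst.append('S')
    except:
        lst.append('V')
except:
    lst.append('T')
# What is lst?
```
['S']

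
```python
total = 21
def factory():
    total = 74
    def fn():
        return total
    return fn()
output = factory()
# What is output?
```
74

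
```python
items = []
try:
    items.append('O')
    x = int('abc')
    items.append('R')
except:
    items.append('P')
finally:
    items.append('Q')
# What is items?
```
['O', 'P', 'Q']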